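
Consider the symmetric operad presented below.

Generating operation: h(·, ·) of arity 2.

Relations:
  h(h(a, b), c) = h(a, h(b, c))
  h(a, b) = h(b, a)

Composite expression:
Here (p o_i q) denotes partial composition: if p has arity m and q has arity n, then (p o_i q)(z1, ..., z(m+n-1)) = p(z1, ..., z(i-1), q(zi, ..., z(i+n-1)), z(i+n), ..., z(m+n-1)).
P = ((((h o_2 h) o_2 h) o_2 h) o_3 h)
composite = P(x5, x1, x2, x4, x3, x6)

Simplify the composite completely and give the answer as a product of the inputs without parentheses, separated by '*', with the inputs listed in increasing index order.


x1 * x2 * x3 * x4 * x5 * x6

Reordering under h is free, so list the x-inputs canonically.
h(x2, x4) collapses to x2 * x4
h(x1, h(x2, x4)) collapses to x1 * x2 * x4
h(h(x1, h(x2, x4)), x3) collapses to x1 * x2 * x4 * x3
h(h(h(x1, h(x2, x4)), x3), x6) collapses to x1 * x2 * x4 * x3 * x6
h(x5, h(h(h(x1, h(x2, x4)), x3), x6)) collapses to x5 * x1 * x2 * x4 * x3 * x6
reordering the factors by index: x1 * x2 * x3 * x4 * x5 * x6


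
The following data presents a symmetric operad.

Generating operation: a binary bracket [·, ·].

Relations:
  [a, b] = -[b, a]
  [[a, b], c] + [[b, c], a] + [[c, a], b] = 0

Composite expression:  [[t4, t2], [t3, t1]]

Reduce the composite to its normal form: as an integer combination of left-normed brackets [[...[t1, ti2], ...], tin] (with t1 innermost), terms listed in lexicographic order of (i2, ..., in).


-[[[t1, t3], t2], t4] + [[[t1, t3], t4], t2]

A multilinear Lie element is pinned by t1-initial words (t1 innermost).
Composite bracket: [[t4, t2], [t3, t1]]
Full expansion: 8 signed words from ab - ba (2^3 = 8).
Coefficients come from the t1-initial words:
  from t1t3t2t4, sign -1: term -[[[t1, t3], t2], t4]
  from t1t3t4t2, sign +1: term +[[[t1, t3], t4], t2]


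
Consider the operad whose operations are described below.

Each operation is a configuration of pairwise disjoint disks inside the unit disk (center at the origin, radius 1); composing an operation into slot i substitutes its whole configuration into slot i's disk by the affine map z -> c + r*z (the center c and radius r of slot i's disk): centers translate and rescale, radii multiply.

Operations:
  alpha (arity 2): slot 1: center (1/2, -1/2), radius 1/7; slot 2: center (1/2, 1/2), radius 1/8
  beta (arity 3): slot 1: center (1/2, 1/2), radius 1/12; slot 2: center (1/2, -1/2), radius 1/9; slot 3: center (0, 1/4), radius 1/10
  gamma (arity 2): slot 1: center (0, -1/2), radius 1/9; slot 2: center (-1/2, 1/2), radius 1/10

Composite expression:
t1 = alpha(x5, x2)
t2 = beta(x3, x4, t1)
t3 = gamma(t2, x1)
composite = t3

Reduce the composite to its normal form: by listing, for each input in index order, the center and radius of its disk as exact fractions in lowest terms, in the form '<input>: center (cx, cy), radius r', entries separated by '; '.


Nesting under gamma composes maps z -> c + r*z down each x-path.
x3 passes through 2 substitutions, ending at center (1/18, -4/9), radius 1/108
x4 passes through 2 substitutions, ending at center (1/18, -5/9), radius 1/81
x5 passes through 3 substitutions, ending at center (1/180, -43/90), radius 1/630
x2 passes through 3 substitutions, ending at center (1/180, -7/15), radius 1/720
x1 passes through 1 substitution, ending at center (-1/2, 1/2), radius 1/10

x1: center (-1/2, 1/2), radius 1/10; x2: center (1/180, -7/15), radius 1/720; x3: center (1/18, -4/9), radius 1/108; x4: center (1/18, -5/9), radius 1/81; x5: center (1/180, -43/90), radius 1/630


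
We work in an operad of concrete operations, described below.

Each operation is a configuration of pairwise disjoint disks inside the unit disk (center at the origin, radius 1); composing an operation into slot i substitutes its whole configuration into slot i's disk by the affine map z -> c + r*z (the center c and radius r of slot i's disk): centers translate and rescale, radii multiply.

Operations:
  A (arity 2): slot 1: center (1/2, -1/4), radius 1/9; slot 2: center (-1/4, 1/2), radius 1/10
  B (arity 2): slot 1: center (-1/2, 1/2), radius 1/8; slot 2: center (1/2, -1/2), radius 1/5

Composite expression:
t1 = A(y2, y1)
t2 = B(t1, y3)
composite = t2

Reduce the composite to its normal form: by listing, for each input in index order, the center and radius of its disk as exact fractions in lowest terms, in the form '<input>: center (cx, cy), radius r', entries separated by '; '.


y1: center (-17/32, 9/16), radius 1/80; y2: center (-7/16, 15/32), radius 1/72; y3: center (1/2, -1/2), radius 1/5


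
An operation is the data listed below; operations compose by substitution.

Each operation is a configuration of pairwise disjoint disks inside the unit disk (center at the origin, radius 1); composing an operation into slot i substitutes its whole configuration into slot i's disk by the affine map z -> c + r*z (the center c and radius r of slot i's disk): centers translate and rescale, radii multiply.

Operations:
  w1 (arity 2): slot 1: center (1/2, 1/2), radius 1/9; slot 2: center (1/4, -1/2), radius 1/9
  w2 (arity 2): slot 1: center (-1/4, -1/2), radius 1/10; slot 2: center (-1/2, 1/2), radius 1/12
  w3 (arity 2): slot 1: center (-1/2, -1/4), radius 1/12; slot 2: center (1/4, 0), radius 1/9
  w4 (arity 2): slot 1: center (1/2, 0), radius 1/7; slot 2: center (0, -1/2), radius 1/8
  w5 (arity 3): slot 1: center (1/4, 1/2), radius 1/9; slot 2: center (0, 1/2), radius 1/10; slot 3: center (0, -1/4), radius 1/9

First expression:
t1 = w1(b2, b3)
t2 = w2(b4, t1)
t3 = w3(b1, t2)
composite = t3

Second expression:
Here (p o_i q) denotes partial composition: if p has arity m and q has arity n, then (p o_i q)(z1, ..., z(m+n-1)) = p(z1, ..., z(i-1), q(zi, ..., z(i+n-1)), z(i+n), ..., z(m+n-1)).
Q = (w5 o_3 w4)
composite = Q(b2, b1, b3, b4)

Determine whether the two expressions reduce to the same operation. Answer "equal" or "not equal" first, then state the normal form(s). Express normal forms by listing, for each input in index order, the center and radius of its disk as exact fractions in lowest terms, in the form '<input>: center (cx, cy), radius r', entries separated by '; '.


not equal: they reduce to b1: center (-1/2, -1/4), radius 1/12; b2: center (43/216, 13/216), radius 1/972; b3: center (85/432, 11/216), radius 1/972; b4: center (2/9, -1/18), radius 1/90 and b1: center (0, 1/2), radius 1/10; b2: center (1/4, 1/2), radius 1/9; b3: center (1/18, -1/4), radius 1/63; b4: center (0, -11/36), radius 1/72

The first expression reduces to b1: center (-1/2, -1/4), radius 1/12; b2: center (43/216, 13/216), radius 1/972; b3: center (85/432, 11/216), radius 1/972; b4: center (2/9, -1/18), radius 1/90
The second expression reduces to b1: center (0, 1/2), radius 1/10; b2: center (1/4, 1/2), radius 1/9; b3: center (1/18, -1/4), radius 1/63; b4: center (0, -11/36), radius 1/72
Different reductions; not equal.


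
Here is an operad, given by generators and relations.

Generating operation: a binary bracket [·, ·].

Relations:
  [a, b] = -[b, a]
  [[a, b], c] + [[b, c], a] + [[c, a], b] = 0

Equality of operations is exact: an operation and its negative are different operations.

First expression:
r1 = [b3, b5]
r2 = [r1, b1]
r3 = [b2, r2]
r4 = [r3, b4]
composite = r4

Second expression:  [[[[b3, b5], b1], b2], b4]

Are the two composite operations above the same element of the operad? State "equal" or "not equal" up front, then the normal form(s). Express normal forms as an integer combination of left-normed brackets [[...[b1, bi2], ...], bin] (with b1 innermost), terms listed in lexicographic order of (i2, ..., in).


not equal — first [[[[b1, b3], b5], b2], b4] - [[[[b1, b5], b3], b2], b4], second -[[[[b1, b3], b5], b2], b4] + [[[[b1, b5], b3], b2], b4]

The first expression, normalized: [[[[b1, b3], b5], b2], b4] - [[[[b1, b5], b3], b2], b4]
The second expression, normalized: -[[[[b1, b3], b5], b2], b4] + [[[[b1, b5], b3], b2], b4]
Distinct normal forms: not equal.


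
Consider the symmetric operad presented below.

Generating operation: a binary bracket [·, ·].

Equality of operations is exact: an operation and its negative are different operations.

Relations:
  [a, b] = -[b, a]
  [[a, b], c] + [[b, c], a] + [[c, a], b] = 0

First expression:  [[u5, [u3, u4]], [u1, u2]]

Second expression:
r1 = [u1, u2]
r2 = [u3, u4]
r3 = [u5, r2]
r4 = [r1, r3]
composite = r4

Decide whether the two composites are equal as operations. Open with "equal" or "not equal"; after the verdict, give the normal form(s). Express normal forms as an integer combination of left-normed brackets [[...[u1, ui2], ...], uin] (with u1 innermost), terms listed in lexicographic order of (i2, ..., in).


not equal; first: [[[[u1, u2], u3], u4], u5] - [[[[u1, u2], u4], u3], u5] - [[[[u1, u2], u5], u3], u4] + [[[[u1, u2], u5], u4], u3]; second: -[[[[u1, u2], u3], u4], u5] + [[[[u1, u2], u4], u3], u5] + [[[[u1, u2], u5], u3], u4] - [[[[u1, u2], u5], u4], u3]

Reducing the first expression gives [[[[u1, u2], u3], u4], u5] - [[[[u1, u2], u4], u3], u5] - [[[[u1, u2], u5], u3], u4] + [[[[u1, u2], u5], u4], u3]
Reducing the second expression gives -[[[[u1, u2], u3], u4], u5] + [[[[u1, u2], u4], u3], u5] + [[[[u1, u2], u5], u3], u4] - [[[[u1, u2], u5], u4], u3]
No match — not equal.


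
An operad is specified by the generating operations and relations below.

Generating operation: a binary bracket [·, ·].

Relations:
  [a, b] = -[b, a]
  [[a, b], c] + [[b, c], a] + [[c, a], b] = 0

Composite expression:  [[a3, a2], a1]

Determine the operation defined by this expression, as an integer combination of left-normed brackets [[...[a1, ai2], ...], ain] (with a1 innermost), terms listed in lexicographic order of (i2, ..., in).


[[a1, a2], a3] - [[a1, a3], a2]

Expand each bracket as ab - ba; the a1-initial words give the coefficients.
Composite bracket: [[a3, a2], a1]
Each bracket splits as ab - ba, giving 4 signed words (2^2 = 4).
Keep just the words that open with a1:
  word a1a2a3 has sign +1, contributing +[[a1, a2], a3]
  word a1a3a2 has sign -1, contributing -[[a1, a3], a2]


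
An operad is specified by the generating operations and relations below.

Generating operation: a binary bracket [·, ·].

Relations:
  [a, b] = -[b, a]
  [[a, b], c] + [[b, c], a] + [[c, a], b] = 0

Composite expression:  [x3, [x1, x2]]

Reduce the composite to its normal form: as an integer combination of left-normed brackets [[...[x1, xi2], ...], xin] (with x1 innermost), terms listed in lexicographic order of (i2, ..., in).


Expand each bracket as ab - ba; the x1-initial words give the coefficients.
Composite bracket: [x3, [x1, x2]]
Expanding via [a, b] = ab - ba: 4 signed words (2^2 = 4).
Words beginning with x1 determine it all:
  from x1x2x3, sign -1: term -[[x1, x2], x3]

-[[x1, x2], x3]


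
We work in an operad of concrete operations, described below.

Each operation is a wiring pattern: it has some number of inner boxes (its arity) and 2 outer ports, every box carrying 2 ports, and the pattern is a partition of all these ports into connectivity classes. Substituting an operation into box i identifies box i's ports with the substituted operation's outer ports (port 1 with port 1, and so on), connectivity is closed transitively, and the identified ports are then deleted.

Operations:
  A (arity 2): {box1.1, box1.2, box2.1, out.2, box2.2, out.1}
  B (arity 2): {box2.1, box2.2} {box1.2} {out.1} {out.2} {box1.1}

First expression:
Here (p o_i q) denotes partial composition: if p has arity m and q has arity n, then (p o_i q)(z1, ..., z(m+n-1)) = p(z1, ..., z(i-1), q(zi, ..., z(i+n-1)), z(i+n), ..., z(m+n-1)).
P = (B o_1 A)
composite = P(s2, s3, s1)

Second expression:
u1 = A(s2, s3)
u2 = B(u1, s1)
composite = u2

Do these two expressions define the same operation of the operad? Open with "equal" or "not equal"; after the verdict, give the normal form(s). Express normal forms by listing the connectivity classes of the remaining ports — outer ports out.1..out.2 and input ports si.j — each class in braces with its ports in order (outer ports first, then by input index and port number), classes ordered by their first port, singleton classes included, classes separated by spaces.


equal; the common form is {out.1} {out.2} {s1.1, s1.2} {s2.1, s2.2, s3.1, s3.2}

In normal form, the first expression is {out.1} {out.2} {s1.1, s1.2} {s2.1, s2.2, s3.1, s3.2}
In normal form, the second expression is {out.1} {out.2} {s1.1, s1.2} {s2.1, s2.2, s3.1, s3.2}
The forms coincide; equal.


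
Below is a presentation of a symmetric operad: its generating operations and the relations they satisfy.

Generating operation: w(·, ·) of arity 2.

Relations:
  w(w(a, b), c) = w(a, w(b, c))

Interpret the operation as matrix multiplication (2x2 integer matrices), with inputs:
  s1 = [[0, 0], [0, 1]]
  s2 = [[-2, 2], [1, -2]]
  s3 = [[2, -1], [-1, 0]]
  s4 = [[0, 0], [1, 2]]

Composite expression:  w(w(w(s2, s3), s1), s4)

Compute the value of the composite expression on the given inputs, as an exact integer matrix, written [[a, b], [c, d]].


[[2, 4], [-1, -2]]

w(s2, s3) = [[-6, 2], [4, -1]]
w(w(s2, s3), s1) = [[0, 2], [0, -1]]
w(w(w(s2, s3), s1), s4) = [[2, 4], [-1, -2]]


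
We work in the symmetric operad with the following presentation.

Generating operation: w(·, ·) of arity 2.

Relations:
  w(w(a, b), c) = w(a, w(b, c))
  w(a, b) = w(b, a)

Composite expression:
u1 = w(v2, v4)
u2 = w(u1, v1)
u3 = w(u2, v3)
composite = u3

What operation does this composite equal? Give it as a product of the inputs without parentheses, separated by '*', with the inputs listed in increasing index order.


Shape and order are irrelevant to w; the v-input set decides.
w(v2, v4) collapses to v2 * v4
w(w(v2, v4), v1) collapses to v2 * v4 * v1
w(w(w(v2, v4), v1), v3) collapses to v2 * v4 * v1 * v3
sorting the factors by input index: v1 * v2 * v3 * v4

v1 * v2 * v3 * v4


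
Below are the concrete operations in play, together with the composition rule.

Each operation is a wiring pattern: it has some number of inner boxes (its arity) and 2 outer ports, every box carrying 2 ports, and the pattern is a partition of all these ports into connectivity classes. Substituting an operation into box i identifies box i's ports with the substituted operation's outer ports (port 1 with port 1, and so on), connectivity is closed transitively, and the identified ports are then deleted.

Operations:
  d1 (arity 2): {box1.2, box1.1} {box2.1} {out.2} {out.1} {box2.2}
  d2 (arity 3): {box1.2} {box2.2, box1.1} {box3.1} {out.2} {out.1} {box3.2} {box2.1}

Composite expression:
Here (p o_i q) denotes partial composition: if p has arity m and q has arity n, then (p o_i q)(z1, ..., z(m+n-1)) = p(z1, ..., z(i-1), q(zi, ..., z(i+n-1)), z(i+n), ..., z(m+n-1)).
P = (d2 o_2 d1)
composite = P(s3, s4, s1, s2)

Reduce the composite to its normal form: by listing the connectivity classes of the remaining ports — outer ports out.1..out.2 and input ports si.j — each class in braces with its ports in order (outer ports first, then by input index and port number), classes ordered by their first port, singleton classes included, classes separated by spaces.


Treat the ports identified at d2 as solder joints: merge, then drop.
the subtree at d1 composes to {out.1} {out.2} {s1.1} {s1.2} {s4.1, s4.2} on (s4, s1); out.j = own outer ports
the subtree at d2 composes to {out.1} {out.2} {s1.1} {s1.2} {s2.1} {s2.2} {s3.1} {s3.2} {s4.1, s4.2} on (s3, s4, s1, s2); out.j = own outer ports

{out.1} {out.2} {s1.1} {s1.2} {s2.1} {s2.2} {s3.1} {s3.2} {s4.1, s4.2}


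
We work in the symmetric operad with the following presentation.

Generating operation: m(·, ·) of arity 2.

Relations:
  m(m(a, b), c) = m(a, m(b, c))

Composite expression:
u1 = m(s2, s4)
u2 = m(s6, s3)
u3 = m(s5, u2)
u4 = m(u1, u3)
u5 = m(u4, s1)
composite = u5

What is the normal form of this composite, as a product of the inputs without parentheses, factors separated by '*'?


s2 * s4 * s5 * s6 * s3 * s1

All parenthesizations of m agree; list the s-inputs left to right.
m(s2, s4) spells out as s2 * s4
m(s6, s3) spells out as s6 * s3
m(s5, m(s6, s3)) spells out as s5 * s6 * s3
m(m(s2, s4), m(s5, m(s6, s3))) spells out as s2 * s4 * s5 * s6 * s3
m(m(m(s2, s4), m(s5, m(s6, s3))), s1) spells out as s2 * s4 * s5 * s6 * s3 * s1


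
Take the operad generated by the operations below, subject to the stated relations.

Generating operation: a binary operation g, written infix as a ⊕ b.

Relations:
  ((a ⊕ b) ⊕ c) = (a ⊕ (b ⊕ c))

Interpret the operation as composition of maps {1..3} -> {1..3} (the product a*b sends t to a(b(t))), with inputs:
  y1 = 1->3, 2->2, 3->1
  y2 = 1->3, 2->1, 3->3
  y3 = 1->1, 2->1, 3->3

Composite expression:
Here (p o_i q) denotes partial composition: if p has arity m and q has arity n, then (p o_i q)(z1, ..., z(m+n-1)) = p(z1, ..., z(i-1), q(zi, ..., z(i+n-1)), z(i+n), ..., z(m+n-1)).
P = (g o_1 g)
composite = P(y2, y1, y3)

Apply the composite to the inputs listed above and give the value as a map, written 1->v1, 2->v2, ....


1->3, 2->3, 3->3


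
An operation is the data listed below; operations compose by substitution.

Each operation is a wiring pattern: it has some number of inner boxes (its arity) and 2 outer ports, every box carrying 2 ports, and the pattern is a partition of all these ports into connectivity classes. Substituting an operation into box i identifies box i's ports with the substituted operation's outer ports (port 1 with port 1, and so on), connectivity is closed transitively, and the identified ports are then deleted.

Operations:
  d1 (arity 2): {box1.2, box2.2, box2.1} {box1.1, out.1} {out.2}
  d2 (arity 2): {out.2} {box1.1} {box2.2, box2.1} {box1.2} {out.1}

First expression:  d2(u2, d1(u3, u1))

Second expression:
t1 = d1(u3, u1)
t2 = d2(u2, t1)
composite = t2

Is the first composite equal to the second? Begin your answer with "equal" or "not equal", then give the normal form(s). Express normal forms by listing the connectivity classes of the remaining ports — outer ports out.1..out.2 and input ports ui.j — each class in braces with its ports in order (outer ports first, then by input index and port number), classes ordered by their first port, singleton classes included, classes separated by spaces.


The first expression, normalized: {out.1} {out.2} {u1.1, u1.2, u3.2} {u2.1} {u2.2} {u3.1}
The second expression, normalized: {out.1} {out.2} {u1.1, u1.2, u3.2} {u2.1} {u2.2} {u3.1}
The forms coincide; equal.

equal; both compose to {out.1} {out.2} {u1.1, u1.2, u3.2} {u2.1} {u2.2} {u3.1}


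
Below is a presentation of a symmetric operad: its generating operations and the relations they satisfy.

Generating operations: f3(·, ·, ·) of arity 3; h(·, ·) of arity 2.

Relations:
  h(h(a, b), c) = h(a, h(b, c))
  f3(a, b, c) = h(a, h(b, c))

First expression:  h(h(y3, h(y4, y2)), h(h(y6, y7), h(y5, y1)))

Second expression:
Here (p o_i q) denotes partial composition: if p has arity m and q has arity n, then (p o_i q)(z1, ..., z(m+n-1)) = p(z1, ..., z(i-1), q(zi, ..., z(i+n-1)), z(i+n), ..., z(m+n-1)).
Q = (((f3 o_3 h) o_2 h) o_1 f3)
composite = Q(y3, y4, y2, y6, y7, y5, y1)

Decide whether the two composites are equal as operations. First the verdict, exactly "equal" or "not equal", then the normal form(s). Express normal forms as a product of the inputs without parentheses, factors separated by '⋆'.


equal: each reduces to y3 ⋆ y4 ⋆ y2 ⋆ y6 ⋆ y7 ⋆ y5 ⋆ y1

The first composite normalizes to y3 ⋆ y4 ⋆ y2 ⋆ y6 ⋆ y7 ⋆ y5 ⋆ y1
The second composite normalizes to y3 ⋆ y4 ⋆ y2 ⋆ y6 ⋆ y7 ⋆ y5 ⋆ y1
Same normal form: equal.


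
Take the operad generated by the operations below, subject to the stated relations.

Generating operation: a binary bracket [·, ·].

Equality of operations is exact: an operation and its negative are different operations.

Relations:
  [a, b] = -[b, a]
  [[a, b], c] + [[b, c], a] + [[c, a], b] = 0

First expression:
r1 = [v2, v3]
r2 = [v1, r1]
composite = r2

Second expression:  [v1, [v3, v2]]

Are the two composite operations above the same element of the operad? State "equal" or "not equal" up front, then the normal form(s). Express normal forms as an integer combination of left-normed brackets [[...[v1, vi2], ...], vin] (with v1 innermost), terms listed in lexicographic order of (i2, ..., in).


not equal; first: [[v1, v2], v3] - [[v1, v3], v2]; second: -[[v1, v2], v3] + [[v1, v3], v2]

Normal form of the first expression: [[v1, v2], v3] - [[v1, v3], v2]
Normal form of the second expression: -[[v1, v2], v3] + [[v1, v3], v2]
Different reductions; not equal.


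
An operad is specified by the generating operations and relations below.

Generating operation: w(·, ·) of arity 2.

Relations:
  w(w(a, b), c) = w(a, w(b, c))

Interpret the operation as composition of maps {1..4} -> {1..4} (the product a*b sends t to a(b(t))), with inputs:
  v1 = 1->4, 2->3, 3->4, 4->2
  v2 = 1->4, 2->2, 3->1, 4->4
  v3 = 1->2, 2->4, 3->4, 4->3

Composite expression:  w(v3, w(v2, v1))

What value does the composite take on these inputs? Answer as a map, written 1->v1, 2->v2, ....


1->3, 2->2, 3->3, 4->4

w(v2, v1) = 1->4, 2->1, 3->4, 4->2
w(v3, w(v2, v1)) = 1->3, 2->2, 3->3, 4->4


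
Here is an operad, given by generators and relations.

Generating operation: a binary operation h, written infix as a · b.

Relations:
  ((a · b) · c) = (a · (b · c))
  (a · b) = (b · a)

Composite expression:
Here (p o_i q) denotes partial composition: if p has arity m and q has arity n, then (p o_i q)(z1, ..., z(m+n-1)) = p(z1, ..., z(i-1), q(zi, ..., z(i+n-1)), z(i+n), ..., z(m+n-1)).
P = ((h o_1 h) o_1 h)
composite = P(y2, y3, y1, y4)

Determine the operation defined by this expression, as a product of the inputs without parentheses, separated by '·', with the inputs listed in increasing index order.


Shape and order are irrelevant to h; the y-input set decides.
(y2 · y3) unparenthesizes to y2 · y3
((y2 · y3) · y1) unparenthesizes to y2 · y3 · y1
(((y2 · y3) · y1) · y4) unparenthesizes to y2 · y3 · y1 · y4
rearranged into index order: y1 · y2 · y3 · y4

y1 · y2 · y3 · y4


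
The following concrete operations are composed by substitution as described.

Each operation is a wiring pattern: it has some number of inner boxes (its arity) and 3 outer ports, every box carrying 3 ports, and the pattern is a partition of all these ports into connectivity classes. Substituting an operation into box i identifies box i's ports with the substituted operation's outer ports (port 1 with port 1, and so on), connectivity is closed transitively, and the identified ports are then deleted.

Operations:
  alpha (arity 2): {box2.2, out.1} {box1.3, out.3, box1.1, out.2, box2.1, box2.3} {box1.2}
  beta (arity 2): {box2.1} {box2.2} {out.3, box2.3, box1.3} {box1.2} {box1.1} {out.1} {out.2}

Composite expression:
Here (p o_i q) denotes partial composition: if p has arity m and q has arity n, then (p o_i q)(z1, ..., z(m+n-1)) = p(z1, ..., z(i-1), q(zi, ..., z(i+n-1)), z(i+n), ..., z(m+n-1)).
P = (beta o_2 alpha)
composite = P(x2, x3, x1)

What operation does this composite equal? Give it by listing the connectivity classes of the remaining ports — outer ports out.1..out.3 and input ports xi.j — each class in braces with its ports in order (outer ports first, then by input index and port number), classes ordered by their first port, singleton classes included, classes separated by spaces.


Connectivity passes through glued beta-boundaries; trace each wire chain.
composing alpha on (x3, x1), with out.j its own outer ports: {out.1, x1.2} {out.2, out.3, x1.1, x1.3, x3.1, x3.3} {x3.2}
composing beta on (x2, x3, x1), with out.j its own outer ports: {out.1} {out.2} {out.3, x1.1, x1.3, x2.3, x3.1, x3.3} {x1.2} {x2.1} {x2.2} {x3.2}

{out.1} {out.2} {out.3, x1.1, x1.3, x2.3, x3.1, x3.3} {x1.2} {x2.1} {x2.2} {x3.2}


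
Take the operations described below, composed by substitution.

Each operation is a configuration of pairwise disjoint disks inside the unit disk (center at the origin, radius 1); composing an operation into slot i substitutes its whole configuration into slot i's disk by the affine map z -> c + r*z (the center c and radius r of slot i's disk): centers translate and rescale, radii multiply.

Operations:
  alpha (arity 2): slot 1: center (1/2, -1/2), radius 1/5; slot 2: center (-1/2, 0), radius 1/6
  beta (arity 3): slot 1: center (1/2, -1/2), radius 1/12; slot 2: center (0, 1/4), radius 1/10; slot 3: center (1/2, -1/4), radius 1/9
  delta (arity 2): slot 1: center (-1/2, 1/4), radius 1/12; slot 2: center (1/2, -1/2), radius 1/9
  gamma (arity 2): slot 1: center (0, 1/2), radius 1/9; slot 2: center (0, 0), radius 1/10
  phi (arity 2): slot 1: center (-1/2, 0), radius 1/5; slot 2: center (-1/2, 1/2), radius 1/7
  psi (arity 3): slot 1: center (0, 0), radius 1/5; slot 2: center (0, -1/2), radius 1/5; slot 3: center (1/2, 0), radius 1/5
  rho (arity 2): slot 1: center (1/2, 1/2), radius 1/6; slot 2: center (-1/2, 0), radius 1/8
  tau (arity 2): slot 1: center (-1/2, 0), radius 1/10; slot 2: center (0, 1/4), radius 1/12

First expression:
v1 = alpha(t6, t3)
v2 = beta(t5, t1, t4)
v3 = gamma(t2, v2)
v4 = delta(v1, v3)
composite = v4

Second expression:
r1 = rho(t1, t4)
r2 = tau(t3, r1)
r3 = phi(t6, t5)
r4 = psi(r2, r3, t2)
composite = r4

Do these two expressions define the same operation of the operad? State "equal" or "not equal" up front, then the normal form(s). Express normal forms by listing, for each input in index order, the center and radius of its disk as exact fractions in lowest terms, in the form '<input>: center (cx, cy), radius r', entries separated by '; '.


not equal — first t1: center (1/2, -179/360), radius 1/900; t2: center (1/2, -4/9), radius 1/81; t3: center (-13/24, 1/4), radius 1/72; t4: center (91/180, -181/360), radius 1/810; t5: center (91/180, -91/180), radius 1/1080; t6: center (-11/24, 5/24), radius 1/60, second t1: center (1/120, 7/120), radius 1/360; t2: center (1/2, 0), radius 1/5; t3: center (-1/10, 0), radius 1/50; t4: center (-1/120, 1/20), radius 1/480; t5: center (-1/10, -2/5), radius 1/35; t6: center (-1/10, -1/2), radius 1/25

In normal form, the first expression is t1: center (1/2, -179/360), radius 1/900; t2: center (1/2, -4/9), radius 1/81; t3: center (-13/24, 1/4), radius 1/72; t4: center (91/180, -181/360), radius 1/810; t5: center (91/180, -91/180), radius 1/1080; t6: center (-11/24, 5/24), radius 1/60
In normal form, the second expression is t1: center (1/120, 7/120), radius 1/360; t2: center (1/2, 0), radius 1/5; t3: center (-1/10, 0), radius 1/50; t4: center (-1/120, 1/20), radius 1/480; t5: center (-1/10, -2/5), radius 1/35; t6: center (-1/10, -1/2), radius 1/25
Distinct normal forms: not equal.


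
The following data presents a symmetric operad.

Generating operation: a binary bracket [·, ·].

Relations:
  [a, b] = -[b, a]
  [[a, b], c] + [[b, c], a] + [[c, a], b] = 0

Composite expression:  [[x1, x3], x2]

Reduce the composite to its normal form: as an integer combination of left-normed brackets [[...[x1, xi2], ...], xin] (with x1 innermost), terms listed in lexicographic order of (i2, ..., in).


[[x1, x3], x2]

Skip Jacobi rewriting: expand, keep x1-initial words, read off terms.
Composite bracket: [[x1, x3], x2]
Each bracket splits as ab - ba, giving 4 signed words (2^2 = 4).
Words beginning with x1 determine it all:
  the word x1x3x2 carries sign +1 and contributes +[[x1, x3], x2]


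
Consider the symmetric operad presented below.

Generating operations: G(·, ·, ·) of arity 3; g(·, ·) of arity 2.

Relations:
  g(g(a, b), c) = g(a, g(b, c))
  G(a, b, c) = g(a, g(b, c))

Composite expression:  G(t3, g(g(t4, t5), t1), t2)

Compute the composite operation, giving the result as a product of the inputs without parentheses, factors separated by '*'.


t3 * t4 * t5 * t1 * t2


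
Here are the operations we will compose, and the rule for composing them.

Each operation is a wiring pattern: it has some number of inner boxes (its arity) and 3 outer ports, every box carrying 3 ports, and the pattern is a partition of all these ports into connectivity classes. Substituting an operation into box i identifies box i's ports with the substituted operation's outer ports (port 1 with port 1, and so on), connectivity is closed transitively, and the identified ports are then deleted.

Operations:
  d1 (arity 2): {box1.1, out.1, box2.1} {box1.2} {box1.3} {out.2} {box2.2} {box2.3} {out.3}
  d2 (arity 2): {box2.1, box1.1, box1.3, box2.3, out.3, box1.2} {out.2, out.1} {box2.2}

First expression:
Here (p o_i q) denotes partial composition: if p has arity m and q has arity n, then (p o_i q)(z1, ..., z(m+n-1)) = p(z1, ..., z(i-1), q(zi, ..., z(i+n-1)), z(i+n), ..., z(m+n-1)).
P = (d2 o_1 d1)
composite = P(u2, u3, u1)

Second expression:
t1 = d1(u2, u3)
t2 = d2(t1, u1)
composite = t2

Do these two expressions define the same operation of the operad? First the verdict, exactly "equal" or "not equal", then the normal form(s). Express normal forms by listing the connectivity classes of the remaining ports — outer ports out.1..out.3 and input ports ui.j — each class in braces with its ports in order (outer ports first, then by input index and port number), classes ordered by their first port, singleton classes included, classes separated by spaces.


In normal form, the first expression is {out.1, out.2} {out.3, u1.1, u1.3, u2.1, u3.1} {u1.2} {u2.2} {u2.3} {u3.2} {u3.3}
In normal form, the second expression is {out.1, out.2} {out.3, u1.1, u1.3, u2.1, u3.1} {u1.2} {u2.2} {u2.3} {u3.2} {u3.3}
One common form — equal.

equal: each reduces to {out.1, out.2} {out.3, u1.1, u1.3, u2.1, u3.1} {u1.2} {u2.2} {u2.3} {u3.2} {u3.3}


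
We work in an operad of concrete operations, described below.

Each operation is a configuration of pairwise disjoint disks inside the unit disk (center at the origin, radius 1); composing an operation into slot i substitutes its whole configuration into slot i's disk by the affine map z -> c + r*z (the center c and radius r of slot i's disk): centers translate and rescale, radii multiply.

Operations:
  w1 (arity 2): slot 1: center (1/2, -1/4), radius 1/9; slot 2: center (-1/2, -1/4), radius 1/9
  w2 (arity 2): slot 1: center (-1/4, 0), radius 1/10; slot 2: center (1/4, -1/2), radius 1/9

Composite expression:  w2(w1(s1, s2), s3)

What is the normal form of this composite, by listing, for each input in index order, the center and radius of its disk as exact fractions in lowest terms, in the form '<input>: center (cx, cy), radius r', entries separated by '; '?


s1: center (-1/5, -1/40), radius 1/90; s2: center (-3/10, -1/40), radius 1/90; s3: center (1/4, -1/2), radius 1/9

Follow each s-input down from w2: c' goes to c + r*c', radius to r*r'.
s1: after 2 affine steps, its disk has center (-1/5, -1/40), radius 1/90
s2: after 2 affine steps, its disk has center (-3/10, -1/40), radius 1/90
s3: after 1 affine step, its disk has center (1/4, -1/2), radius 1/9


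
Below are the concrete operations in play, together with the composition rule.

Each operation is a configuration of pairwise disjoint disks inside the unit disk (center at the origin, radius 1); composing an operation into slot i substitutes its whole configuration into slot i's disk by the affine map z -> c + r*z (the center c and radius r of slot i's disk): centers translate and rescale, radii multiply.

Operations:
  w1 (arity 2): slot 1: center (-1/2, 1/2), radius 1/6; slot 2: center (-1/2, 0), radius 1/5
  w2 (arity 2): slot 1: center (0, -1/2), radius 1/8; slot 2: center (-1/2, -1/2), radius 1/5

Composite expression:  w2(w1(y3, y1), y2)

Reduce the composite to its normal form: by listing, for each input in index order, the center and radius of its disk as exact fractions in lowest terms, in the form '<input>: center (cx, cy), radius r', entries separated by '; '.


Each y-disk chains the slot maps above it in w2; radii multiply.
input y3: composing its 2 substitution steps yields center (-1/16, -7/16), radius 1/48
input y1: composing its 2 substitution steps yields center (-1/16, -1/2), radius 1/40
input y2: composing its 1 substitution step yields center (-1/2, -1/2), radius 1/5

y1: center (-1/16, -1/2), radius 1/40; y2: center (-1/2, -1/2), radius 1/5; y3: center (-1/16, -7/16), radius 1/48


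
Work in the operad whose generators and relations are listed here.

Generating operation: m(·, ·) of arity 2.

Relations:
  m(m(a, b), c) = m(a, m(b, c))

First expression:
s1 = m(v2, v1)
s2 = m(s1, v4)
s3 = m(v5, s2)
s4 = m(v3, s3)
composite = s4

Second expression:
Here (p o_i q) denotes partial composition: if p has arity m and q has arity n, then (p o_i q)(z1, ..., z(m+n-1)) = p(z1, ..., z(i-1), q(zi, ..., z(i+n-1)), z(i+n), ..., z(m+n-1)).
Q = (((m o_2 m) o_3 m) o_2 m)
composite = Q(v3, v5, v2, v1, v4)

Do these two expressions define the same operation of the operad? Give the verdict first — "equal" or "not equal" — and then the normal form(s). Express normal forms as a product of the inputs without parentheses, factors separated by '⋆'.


equal; both compose to v3 ⋆ v5 ⋆ v2 ⋆ v1 ⋆ v4

Reducing the first expression gives v3 ⋆ v5 ⋆ v2 ⋆ v1 ⋆ v4
Reducing the second expression gives v3 ⋆ v5 ⋆ v2 ⋆ v1 ⋆ v4
The normal forms match — equal.


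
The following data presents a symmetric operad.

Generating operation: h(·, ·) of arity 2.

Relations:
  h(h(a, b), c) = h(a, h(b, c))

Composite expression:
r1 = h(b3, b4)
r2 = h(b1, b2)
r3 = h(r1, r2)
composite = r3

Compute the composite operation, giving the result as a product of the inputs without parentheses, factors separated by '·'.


The h-tree's shape is irrelevant; the b-reading-order decides.
h(b3, b4) reduces to b3 · b4
h(b1, b2) reduces to b1 · b2
h(h(b3, b4), h(b1, b2)) reduces to b3 · b4 · b1 · b2

b3 · b4 · b1 · b2


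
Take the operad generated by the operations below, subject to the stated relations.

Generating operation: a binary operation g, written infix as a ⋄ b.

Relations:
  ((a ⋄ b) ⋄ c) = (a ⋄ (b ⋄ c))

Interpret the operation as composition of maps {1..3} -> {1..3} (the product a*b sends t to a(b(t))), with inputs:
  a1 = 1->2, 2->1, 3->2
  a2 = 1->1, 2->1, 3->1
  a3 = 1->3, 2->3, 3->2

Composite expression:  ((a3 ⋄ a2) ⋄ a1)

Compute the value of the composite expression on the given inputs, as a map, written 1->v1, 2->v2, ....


(a3 ⋄ a2) = 1->3, 2->3, 3->3
((a3 ⋄ a2) ⋄ a1) = 1->3, 2->3, 3->3

1->3, 2->3, 3->3


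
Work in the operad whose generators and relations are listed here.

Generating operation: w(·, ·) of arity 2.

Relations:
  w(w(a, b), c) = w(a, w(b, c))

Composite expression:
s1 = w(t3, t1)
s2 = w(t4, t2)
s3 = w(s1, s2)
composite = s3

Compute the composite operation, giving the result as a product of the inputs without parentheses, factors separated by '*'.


t3 * t1 * t4 * t2

The w-tree's shape is irrelevant; the t-reading-order decides.
w(t3, t1) flattens to t3 * t1
w(t4, t2) flattens to t4 * t2
w(w(t3, t1), w(t4, t2)) flattens to t3 * t1 * t4 * t2


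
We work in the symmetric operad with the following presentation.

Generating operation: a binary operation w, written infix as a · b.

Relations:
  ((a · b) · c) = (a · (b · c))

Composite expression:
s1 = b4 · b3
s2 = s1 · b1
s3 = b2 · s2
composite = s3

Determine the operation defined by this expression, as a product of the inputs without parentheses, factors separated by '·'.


b2 · b4 · b3 · b1

The w-tree's shape is irrelevant; the b-reading-order decides.
(b4 · b3) flattens to b4 · b3
((b4 · b3) · b1) flattens to b4 · b3 · b1
(b2 · ((b4 · b3) · b1)) flattens to b2 · b4 · b3 · b1


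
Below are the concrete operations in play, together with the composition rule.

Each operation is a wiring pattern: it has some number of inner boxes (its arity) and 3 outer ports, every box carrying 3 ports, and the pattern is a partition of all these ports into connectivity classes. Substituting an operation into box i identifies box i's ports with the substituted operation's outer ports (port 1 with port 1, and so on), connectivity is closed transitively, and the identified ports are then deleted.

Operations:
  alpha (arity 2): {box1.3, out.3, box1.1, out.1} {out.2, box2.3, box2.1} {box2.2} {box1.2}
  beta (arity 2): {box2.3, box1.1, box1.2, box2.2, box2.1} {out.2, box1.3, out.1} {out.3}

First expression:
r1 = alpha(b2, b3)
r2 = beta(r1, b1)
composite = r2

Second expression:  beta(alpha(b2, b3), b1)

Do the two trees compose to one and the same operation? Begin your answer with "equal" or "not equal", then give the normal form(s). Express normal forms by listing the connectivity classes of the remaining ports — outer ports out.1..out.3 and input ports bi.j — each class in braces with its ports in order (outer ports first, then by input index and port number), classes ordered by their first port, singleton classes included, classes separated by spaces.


equal — both sides give {out.1, out.2, b1.1, b1.2, b1.3, b2.1, b2.3, b3.1, b3.3} {out.3} {b2.2} {b3.2}

The first composite normalizes to {out.1, out.2, b1.1, b1.2, b1.3, b2.1, b2.3, b3.1, b3.3} {out.3} {b2.2} {b3.2}
The second composite normalizes to {out.1, out.2, b1.1, b1.2, b1.3, b2.1, b2.3, b3.1, b3.3} {out.3} {b2.2} {b3.2}
One common form — equal.


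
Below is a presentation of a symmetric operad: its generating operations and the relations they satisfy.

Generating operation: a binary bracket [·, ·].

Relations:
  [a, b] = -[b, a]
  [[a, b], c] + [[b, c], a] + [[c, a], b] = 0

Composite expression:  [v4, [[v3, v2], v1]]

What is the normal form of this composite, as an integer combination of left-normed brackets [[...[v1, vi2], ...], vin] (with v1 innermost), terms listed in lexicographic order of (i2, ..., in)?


A multilinear Lie element is pinned by v1-initial words (v1 innermost).
Composite bracket: [v4, [[v3, v2], v1]]
Full expansion: 8 signed words from ab - ba (2^3 = 8).
Keep just the words that open with v1:
  from v1v2v3v4, sign -1: term -[[[v1, v2], v3], v4]
  from v1v3v2v4, sign +1: term +[[[v1, v3], v2], v4]

-[[[v1, v2], v3], v4] + [[[v1, v3], v2], v4]


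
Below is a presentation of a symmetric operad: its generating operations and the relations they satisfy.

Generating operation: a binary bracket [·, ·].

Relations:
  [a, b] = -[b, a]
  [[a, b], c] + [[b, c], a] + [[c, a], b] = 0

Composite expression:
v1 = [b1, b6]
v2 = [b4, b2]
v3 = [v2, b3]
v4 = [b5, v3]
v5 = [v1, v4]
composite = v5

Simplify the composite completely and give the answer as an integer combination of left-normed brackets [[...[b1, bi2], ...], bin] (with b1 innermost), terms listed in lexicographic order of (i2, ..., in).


[[[[[b1, b6], b2], b4], b3], b5] - [[[[[b1, b6], b3], b2], b4], b5] + [[[[[b1, b6], b3], b4], b2], b5] - [[[[[b1, b6], b4], b2], b3], b5] - [[[[[b1, b6], b5], b2], b4], b3] + [[[[[b1, b6], b5], b3], b2], b4] - [[[[[b1, b6], b5], b3], b4], b2] + [[[[[b1, b6], b5], b4], b2], b3]


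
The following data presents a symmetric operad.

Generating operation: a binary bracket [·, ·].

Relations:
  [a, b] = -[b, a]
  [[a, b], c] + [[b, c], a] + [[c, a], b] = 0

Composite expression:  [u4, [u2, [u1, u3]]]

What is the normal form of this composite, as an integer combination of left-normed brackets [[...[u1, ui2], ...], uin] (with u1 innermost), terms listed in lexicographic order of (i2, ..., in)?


[[[u1, u3], u2], u4]


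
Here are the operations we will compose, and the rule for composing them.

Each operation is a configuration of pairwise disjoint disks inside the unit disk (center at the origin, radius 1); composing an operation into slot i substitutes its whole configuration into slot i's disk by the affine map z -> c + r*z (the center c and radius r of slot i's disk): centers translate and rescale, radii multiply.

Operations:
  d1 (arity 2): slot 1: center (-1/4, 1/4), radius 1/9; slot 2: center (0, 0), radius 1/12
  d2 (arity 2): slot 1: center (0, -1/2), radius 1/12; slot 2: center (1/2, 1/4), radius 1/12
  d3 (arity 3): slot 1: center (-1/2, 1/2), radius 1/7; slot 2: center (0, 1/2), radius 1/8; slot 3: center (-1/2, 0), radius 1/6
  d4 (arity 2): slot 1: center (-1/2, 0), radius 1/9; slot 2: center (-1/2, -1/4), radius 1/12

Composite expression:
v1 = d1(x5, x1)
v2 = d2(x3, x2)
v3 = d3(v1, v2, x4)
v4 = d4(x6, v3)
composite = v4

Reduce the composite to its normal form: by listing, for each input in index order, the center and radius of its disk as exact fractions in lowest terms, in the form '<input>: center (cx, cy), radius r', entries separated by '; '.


x1: center (-13/24, -5/24), radius 1/1008; x2: center (-95/192, -79/384), radius 1/1152; x3: center (-1/2, -41/192), radius 1/1152; x4: center (-13/24, -1/4), radius 1/72; x5: center (-61/112, -23/112), radius 1/756; x6: center (-1/2, 0), radius 1/9

Only the slot chain above each x matters under d4; compose those maps.
x6 passes through 1 substitution, ending at center (-1/2, 0), radius 1/9
x5 passes through 3 substitutions, ending at center (-61/112, -23/112), radius 1/756
x1 passes through 3 substitutions, ending at center (-13/24, -5/24), radius 1/1008
x3 passes through 3 substitutions, ending at center (-1/2, -41/192), radius 1/1152
x2 passes through 3 substitutions, ending at center (-95/192, -79/384), radius 1/1152
x4 passes through 2 substitutions, ending at center (-13/24, -1/4), radius 1/72
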